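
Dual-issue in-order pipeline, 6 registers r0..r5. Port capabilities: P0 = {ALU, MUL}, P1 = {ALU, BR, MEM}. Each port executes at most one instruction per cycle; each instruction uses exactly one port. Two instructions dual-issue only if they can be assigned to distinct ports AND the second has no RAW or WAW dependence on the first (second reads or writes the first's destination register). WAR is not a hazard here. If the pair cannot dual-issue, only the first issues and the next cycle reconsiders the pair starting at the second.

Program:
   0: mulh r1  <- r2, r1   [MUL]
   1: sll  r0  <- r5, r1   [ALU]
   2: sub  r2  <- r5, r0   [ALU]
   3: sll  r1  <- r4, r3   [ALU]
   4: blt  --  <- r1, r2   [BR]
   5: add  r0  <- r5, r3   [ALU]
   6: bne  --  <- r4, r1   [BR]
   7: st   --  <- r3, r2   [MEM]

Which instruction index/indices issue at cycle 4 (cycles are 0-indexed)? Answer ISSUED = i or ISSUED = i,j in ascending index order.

ISSUED = 6

t=0 i0:mulh ; RAW r1
t=1 i1:sll ; RAW r0
t=2 i2,i3:sub+sll ; pair
t=3 i4,i5:blt+add ; pair
t=4 i6:bne ; no-port BR/MEM
t=5 i7:st ; tail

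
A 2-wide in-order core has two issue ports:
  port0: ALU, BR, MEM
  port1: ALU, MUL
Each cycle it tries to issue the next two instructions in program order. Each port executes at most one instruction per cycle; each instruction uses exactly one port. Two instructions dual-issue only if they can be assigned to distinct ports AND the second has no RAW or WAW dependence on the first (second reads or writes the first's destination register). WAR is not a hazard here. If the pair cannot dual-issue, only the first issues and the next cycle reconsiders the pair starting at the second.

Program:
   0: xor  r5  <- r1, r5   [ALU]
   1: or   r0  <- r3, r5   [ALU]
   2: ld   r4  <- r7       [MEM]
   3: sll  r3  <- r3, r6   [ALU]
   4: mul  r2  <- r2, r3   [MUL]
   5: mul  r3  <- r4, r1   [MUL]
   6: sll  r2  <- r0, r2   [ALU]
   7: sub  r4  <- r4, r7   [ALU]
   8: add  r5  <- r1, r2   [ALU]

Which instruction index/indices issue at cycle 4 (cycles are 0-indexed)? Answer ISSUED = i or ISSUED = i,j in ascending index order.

[0] i0  xor  -- RAW r5
[1] i1+i2  or ld  -- 2-wide
[2] i3  sll  -- RAW r3
[3] i4  mul  -- no-port MUL/MUL
[4] i5+i6  mul sll  -- 2-wide
[5] i7+i8  sub add  -- 2-wide

ISSUED = 5,6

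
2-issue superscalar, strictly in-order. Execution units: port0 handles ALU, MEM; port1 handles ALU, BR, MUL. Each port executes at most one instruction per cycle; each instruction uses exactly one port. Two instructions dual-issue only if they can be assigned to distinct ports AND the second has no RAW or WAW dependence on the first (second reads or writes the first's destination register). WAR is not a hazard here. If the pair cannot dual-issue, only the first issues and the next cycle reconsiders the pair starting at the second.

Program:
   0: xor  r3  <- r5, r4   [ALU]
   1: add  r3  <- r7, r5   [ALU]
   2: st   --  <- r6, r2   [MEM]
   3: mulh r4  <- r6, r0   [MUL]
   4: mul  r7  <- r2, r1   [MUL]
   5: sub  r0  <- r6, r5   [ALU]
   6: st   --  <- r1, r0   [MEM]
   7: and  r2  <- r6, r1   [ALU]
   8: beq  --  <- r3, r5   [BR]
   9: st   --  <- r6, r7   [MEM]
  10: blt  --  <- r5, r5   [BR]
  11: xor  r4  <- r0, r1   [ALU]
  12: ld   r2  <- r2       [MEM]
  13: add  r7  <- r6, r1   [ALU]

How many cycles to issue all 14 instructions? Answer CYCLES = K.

CYCLES = 8

[0] i0  xor.ALU  -- WAW r3
[1] i1+i2  add.ALU+st.MEM  -- dual
[2] i3  mulh.MUL  -- no-port MUL/MUL
[3] i4+i5  mul.MUL+sub.ALU  -- dual
[4] i6+i7  st.MEM+and.ALU  -- dual
[5] i8+i9  beq.BR+st.MEM  -- dual
[6] i10+i11  blt.BR+xor.ALU  -- dual
[7] i12+i13  ld.MEM+add.ALU  -- dual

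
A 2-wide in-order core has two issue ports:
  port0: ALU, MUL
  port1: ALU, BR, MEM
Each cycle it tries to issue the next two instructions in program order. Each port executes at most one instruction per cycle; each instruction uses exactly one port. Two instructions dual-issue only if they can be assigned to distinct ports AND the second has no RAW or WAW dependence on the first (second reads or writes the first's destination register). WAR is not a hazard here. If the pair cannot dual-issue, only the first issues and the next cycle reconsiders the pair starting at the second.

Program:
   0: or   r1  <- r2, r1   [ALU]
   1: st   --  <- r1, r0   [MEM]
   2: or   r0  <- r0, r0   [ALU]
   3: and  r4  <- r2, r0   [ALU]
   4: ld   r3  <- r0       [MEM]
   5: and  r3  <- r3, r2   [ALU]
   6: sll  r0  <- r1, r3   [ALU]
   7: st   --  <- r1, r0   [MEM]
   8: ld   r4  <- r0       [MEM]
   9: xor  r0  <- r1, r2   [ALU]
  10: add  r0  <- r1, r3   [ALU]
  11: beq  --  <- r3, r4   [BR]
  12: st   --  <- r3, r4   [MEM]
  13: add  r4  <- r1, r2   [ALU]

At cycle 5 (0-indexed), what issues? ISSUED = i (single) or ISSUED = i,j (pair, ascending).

ISSUED = 7

#0 head=0: or.ALU i0 RAW r1
#1 head=1: st.MEM+or.ALU i1,i2 dual
#2 head=3: and.ALU+ld.MEM i3,i4 dual
#3 head=5: and.ALU i5 RAW r3
#4 head=6: sll.ALU i6 RAW r0
#5 head=7: st.MEM i7 no-port MEM/MEM
#6 head=8: ld.MEM+xor.ALU i8,i9 dual
#7 head=10: add.ALU+beq.BR i10,i11 dual
#8 head=12: st.MEM+add.ALU i12,i13 dual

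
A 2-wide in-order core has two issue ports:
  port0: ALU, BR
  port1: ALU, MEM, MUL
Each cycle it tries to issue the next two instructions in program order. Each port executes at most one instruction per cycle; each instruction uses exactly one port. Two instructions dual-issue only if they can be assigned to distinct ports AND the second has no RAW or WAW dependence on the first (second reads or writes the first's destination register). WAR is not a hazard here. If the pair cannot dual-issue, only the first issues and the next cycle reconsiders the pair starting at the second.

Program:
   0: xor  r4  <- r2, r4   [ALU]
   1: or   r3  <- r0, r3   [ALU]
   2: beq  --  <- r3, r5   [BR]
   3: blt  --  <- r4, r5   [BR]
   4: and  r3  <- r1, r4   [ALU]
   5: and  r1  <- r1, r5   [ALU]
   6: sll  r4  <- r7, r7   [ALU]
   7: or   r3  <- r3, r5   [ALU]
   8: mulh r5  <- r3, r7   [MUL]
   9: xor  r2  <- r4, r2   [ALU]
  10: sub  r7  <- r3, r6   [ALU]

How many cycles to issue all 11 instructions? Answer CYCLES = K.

0. xor.ALU or.ALU @i0+i1  | 2-wide
1. beq.BR @i2  | no-port BR/BR
2. blt.BR and.ALU @i3+i4  | 2-wide
3. and.ALU sll.ALU @i5+i6  | 2-wide
4. or.ALU @i7  | RAW r3
5. mulh.MUL xor.ALU @i8+i9  | 2-wide
6. sub.ALU @i10  | tail

CYCLES = 7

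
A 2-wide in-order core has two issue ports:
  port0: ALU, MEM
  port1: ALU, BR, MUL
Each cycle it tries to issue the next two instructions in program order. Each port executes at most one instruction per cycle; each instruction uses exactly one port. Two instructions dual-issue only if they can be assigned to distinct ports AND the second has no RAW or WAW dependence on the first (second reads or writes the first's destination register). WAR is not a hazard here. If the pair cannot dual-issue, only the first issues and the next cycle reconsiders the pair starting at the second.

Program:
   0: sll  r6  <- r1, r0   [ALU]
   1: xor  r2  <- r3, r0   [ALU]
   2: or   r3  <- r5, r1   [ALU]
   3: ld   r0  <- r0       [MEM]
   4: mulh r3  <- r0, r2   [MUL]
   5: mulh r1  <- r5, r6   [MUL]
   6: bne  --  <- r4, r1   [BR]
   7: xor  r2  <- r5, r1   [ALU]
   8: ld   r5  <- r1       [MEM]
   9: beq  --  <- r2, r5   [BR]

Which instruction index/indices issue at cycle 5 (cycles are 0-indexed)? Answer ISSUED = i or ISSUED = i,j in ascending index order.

ISSUED = 8

#0 head=0: sll.ALU;xor.ALU i0,i1 pair
#1 head=2: or.ALU;ld.MEM i2,i3 pair
#2 head=4: mulh.MUL i4 no-port MUL/MUL
#3 head=5: mulh.MUL i5 no-port MUL/BR
#4 head=6: bne.BR;xor.ALU i6,i7 pair
#5 head=8: ld.MEM i8 RAW r5
#6 head=9: beq.BR i9 tail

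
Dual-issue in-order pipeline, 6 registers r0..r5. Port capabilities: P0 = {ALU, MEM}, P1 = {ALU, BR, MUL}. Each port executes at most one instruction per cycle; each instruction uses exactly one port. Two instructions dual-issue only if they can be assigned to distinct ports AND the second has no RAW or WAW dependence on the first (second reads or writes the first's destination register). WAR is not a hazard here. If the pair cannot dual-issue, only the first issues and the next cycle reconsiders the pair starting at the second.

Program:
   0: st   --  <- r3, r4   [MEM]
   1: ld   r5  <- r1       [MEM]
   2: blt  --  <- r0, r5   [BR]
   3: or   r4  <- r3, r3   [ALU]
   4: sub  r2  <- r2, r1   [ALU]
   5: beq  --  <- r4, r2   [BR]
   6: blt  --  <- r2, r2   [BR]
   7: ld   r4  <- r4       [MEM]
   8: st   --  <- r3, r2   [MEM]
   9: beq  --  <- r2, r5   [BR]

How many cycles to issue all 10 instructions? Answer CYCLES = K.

CYCLES = 7

#0 head=0: st.MEM i0 no-port MEM/MEM
#1 head=1: ld.MEM i1 RAW r5
#2 head=2: blt.BR or.ALU i2+i3 2-wide
#3 head=4: sub.ALU i4 RAW r2
#4 head=5: beq.BR i5 no-port BR/BR
#5 head=6: blt.BR ld.MEM i6+i7 2-wide
#6 head=8: st.MEM beq.BR i8+i9 2-wide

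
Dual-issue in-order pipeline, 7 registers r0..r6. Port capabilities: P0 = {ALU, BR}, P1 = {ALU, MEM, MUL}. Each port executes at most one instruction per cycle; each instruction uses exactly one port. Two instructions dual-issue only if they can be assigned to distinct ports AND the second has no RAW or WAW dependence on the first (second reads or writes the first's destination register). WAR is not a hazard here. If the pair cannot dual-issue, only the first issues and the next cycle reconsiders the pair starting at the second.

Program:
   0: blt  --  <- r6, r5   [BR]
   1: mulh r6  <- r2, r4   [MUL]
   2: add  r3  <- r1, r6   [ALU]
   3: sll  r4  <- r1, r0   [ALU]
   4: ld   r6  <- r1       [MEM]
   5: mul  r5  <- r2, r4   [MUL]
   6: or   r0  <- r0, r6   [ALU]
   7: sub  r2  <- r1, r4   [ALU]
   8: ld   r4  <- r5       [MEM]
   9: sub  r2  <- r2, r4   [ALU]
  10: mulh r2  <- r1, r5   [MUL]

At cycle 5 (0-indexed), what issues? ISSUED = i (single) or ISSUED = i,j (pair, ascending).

0. blt.BR/mulh.MUL @i0/i1  | dual
1. add.ALU/sll.ALU @i2/i3  | dual
2. ld.MEM @i4  | no-port MEM/MUL
3. mul.MUL/or.ALU @i5/i6  | dual
4. sub.ALU/ld.MEM @i7/i8  | dual
5. sub.ALU @i9  | WAW r2
6. mulh.MUL @i10  | tail

ISSUED = 9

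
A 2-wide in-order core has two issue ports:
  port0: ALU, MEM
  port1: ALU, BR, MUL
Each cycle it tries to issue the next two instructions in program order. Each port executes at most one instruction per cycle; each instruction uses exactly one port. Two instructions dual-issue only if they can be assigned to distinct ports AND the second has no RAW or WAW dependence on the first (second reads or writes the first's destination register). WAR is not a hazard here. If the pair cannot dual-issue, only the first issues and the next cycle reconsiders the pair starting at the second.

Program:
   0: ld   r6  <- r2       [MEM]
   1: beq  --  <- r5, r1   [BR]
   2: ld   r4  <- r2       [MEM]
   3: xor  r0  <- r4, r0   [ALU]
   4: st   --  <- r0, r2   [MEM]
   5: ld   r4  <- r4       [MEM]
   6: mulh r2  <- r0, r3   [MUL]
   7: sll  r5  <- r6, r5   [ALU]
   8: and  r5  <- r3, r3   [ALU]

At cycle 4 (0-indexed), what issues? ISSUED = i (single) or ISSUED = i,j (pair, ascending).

#0 head=0: ld.MEM beq.BR i0,i1 2-wide
#1 head=2: ld.MEM i2 RAW r4
#2 head=3: xor.ALU i3 RAW r0
#3 head=4: st.MEM i4 no-port MEM/MEM
#4 head=5: ld.MEM mulh.MUL i5,i6 2-wide
#5 head=7: sll.ALU i7 WAW r5
#6 head=8: and.ALU i8 tail

ISSUED = 5,6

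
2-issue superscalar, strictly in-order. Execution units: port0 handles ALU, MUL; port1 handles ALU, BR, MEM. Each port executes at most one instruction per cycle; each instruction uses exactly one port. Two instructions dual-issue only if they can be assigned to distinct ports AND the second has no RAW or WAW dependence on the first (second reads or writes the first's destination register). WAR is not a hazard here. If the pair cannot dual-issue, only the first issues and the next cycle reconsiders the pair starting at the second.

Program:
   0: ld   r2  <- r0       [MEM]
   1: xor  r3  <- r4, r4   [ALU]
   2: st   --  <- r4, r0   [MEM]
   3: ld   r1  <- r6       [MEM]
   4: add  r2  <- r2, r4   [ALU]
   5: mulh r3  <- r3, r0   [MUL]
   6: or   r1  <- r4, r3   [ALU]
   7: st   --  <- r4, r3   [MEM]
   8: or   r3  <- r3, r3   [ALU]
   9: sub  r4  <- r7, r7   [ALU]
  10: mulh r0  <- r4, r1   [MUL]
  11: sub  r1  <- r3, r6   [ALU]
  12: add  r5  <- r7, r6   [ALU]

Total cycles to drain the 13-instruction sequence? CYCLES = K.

CYCLES = 8

#0 head=0: ld+xor i0&i1 2-wide
#1 head=2: st i2 no-port MEM/MEM
#2 head=3: ld+add i3&i4 2-wide
#3 head=5: mulh i5 RAW r3
#4 head=6: or+st i6&i7 2-wide
#5 head=8: or+sub i8&i9 2-wide
#6 head=10: mulh+sub i10&i11 2-wide
#7 head=12: add i12 tail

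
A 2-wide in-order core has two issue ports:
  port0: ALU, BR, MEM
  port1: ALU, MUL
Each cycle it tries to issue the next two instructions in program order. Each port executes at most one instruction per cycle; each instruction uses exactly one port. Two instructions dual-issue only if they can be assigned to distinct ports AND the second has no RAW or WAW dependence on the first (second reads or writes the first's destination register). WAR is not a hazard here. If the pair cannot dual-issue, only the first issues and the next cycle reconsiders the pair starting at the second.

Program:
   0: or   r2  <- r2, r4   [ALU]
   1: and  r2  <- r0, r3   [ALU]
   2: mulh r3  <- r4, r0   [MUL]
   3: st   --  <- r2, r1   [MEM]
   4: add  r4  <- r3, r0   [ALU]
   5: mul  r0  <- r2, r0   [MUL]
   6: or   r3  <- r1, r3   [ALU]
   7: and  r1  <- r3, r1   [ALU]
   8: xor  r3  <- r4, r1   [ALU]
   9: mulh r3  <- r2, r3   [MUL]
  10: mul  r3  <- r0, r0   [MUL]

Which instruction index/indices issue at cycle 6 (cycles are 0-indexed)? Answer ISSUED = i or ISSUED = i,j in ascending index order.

ISSUED = 9

  cy0 -> i0 (or) WAW r2
  cy1 -> i1+i2 (and;mulh) 2-wide
  cy2 -> i3+i4 (st;add) 2-wide
  cy3 -> i5+i6 (mul;or) 2-wide
  cy4 -> i7 (and) RAW r1
  cy5 -> i8 (xor) RAW+WAW r3
  cy6 -> i9 (mulh) no-port MUL/MUL
  cy7 -> i10 (mul) tail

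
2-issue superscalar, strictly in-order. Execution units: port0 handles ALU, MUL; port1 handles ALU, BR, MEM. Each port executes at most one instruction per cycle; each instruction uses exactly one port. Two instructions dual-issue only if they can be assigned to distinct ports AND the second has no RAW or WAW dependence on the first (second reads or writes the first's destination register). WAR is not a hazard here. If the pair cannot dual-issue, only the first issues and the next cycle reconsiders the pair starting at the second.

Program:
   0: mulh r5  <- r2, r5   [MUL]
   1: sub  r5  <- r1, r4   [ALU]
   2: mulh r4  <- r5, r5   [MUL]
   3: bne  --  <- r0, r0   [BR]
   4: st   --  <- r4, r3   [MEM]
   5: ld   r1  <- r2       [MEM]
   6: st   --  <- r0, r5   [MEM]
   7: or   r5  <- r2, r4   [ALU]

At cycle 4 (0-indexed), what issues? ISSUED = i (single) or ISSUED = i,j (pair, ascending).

ISSUED = 5

c0: i0 mulh  WAW r5
c1: i1 sub  RAW r5
c2: i2+i3 mulh/bne  pair
c3: i4 st  no-port MEM/MEM
c4: i5 ld  no-port MEM/MEM
c5: i6+i7 st/or  pair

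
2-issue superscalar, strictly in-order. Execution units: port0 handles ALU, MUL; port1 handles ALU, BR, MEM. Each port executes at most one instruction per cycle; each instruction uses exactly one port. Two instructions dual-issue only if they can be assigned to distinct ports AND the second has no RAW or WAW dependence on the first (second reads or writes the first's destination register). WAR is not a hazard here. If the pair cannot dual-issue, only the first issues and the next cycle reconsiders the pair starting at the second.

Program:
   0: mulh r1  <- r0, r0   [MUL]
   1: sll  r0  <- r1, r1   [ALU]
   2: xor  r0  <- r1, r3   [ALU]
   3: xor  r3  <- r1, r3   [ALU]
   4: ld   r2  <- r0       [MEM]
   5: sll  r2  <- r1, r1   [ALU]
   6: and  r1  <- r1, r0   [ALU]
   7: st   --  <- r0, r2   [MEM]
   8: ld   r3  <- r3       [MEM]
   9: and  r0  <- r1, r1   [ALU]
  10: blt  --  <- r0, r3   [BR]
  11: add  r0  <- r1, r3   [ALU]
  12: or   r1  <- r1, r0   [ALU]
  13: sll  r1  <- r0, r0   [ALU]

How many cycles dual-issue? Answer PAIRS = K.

  cy0 -> i0 (mulh) RAW r1
  cy1 -> i1 (sll) WAW r0
  cy2 -> i2&i3 (xor+xor) pair
  cy3 -> i4 (ld) WAW r2
  cy4 -> i5&i6 (sll+and) pair
  cy5 -> i7 (st) no-port MEM/MEM
  cy6 -> i8&i9 (ld+and) pair
  cy7 -> i10&i11 (blt+add) pair
  cy8 -> i12 (or) WAW r1
  cy9 -> i13 (sll) tail

PAIRS = 4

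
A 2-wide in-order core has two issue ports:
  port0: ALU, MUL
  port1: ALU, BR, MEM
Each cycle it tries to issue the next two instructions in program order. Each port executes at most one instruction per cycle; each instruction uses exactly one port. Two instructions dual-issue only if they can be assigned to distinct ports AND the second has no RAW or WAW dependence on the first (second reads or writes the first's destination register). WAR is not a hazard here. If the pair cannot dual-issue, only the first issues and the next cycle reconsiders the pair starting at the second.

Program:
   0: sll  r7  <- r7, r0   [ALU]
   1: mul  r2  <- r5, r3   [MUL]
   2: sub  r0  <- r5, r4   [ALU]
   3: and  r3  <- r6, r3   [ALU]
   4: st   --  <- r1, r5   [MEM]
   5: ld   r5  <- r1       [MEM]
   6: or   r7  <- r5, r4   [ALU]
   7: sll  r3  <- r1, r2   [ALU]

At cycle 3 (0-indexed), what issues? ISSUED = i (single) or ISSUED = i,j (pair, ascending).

t=0 i0,i1:sll.ALU+mul.MUL ; pair
t=1 i2,i3:sub.ALU+and.ALU ; pair
t=2 i4:st.MEM ; no-port MEM/MEM
t=3 i5:ld.MEM ; RAW r5
t=4 i6,i7:or.ALU+sll.ALU ; pair

ISSUED = 5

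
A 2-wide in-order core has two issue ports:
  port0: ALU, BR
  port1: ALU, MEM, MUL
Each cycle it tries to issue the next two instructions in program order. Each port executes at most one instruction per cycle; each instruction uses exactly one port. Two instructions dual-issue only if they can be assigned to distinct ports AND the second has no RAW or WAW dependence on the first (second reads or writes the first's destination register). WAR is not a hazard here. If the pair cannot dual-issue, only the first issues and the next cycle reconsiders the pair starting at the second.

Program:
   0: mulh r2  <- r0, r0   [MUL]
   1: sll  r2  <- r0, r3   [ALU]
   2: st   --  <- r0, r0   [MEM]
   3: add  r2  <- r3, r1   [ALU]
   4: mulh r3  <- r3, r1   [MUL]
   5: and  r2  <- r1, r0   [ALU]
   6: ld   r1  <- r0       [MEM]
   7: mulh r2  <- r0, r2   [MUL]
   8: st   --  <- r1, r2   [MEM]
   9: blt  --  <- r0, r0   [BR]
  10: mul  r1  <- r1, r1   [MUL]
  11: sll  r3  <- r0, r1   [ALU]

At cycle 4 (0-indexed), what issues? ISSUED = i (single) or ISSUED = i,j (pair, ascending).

ISSUED = 7

#0 head=0: mulh.MUL i0 WAW r2
#1 head=1: sll.ALU/st.MEM i1+i2 dual
#2 head=3: add.ALU/mulh.MUL i3+i4 dual
#3 head=5: and.ALU/ld.MEM i5+i6 dual
#4 head=7: mulh.MUL i7 no-port MUL/MEM
#5 head=8: st.MEM/blt.BR i8+i9 dual
#6 head=10: mul.MUL i10 RAW r1
#7 head=11: sll.ALU i11 tail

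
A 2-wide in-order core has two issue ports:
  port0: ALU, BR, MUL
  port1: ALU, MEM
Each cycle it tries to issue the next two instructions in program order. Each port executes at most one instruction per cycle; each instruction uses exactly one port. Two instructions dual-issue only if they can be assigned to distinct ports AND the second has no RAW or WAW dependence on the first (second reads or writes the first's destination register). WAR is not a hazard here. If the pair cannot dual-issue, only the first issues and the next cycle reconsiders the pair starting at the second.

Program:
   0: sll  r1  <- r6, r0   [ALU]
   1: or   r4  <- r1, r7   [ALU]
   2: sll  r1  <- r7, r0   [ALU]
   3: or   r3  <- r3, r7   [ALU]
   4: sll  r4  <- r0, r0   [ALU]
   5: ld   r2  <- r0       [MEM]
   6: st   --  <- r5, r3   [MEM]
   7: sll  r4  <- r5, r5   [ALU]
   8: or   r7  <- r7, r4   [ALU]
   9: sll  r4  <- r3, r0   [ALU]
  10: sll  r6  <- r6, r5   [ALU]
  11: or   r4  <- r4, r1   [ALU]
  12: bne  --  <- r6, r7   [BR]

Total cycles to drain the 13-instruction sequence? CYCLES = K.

CYCLES = 8

[0] i0  sll  -- RAW r1
[1] i1&i2  or+sll  -- 2-wide
[2] i3&i4  or+sll  -- 2-wide
[3] i5  ld  -- no-port MEM/MEM
[4] i6&i7  st+sll  -- 2-wide
[5] i8&i9  or+sll  -- 2-wide
[6] i10&i11  sll+or  -- 2-wide
[7] i12  bne  -- tail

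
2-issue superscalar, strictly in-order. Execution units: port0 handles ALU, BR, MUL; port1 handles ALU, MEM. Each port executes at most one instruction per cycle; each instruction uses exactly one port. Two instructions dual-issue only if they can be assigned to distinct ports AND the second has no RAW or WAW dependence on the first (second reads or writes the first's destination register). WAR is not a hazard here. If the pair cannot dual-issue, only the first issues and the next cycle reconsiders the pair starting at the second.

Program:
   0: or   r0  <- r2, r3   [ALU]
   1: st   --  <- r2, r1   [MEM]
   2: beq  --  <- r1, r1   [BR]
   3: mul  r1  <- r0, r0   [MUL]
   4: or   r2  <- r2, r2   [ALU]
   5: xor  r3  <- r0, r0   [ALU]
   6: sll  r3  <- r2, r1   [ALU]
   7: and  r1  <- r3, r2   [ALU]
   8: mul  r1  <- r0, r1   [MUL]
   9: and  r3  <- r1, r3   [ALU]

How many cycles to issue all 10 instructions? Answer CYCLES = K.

CYCLES = 8

#0 head=0: or;st i0&i1 2-wide
#1 head=2: beq i2 no-port BR/MUL
#2 head=3: mul;or i3&i4 2-wide
#3 head=5: xor i5 WAW r3
#4 head=6: sll i6 RAW r3
#5 head=7: and i7 RAW+WAW r1
#6 head=8: mul i8 RAW r1
#7 head=9: and i9 tail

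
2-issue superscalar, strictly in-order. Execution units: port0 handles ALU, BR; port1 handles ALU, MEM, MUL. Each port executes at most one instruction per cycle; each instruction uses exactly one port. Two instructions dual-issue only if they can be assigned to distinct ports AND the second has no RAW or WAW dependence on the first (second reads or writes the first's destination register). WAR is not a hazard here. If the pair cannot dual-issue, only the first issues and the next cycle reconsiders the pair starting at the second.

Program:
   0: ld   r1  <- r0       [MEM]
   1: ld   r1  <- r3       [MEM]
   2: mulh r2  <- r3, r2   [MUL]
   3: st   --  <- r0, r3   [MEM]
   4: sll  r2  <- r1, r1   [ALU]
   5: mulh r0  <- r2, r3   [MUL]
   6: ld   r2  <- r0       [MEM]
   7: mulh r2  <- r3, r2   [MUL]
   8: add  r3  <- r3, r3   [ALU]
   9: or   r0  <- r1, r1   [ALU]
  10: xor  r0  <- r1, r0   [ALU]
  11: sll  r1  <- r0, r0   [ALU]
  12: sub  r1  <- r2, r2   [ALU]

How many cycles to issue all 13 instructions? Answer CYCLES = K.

CYCLES = 11

[0] i0  ld.MEM  -- no-port MEM/MEM
[1] i1  ld.MEM  -- no-port MEM/MUL
[2] i2  mulh.MUL  -- no-port MUL/MEM
[3] i3,i4  st.MEM;sll.ALU  -- 2-wide
[4] i5  mulh.MUL  -- no-port MUL/MEM
[5] i6  ld.MEM  -- no-port MEM/MUL
[6] i7,i8  mulh.MUL;add.ALU  -- 2-wide
[7] i9  or.ALU  -- RAW+WAW r0
[8] i10  xor.ALU  -- RAW r0
[9] i11  sll.ALU  -- WAW r1
[10] i12  sub.ALU  -- tail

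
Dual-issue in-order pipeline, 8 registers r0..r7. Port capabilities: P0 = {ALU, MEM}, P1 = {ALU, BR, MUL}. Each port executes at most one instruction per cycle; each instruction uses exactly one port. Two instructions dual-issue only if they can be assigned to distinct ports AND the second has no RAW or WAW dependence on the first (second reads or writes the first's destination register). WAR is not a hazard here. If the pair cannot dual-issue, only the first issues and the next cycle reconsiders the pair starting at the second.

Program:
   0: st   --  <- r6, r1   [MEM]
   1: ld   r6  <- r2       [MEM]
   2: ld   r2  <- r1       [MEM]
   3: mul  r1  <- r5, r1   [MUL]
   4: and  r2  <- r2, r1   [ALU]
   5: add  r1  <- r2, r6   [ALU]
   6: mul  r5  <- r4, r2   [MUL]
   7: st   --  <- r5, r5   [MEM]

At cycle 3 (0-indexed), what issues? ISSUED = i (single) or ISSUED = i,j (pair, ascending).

ISSUED = 4

t=0 i0:st.MEM ; no-port MEM/MEM
t=1 i1:ld.MEM ; no-port MEM/MEM
t=2 i2/i3:ld.MEM/mul.MUL ; dual
t=3 i4:and.ALU ; RAW r2
t=4 i5/i6:add.ALU/mul.MUL ; dual
t=5 i7:st.MEM ; tail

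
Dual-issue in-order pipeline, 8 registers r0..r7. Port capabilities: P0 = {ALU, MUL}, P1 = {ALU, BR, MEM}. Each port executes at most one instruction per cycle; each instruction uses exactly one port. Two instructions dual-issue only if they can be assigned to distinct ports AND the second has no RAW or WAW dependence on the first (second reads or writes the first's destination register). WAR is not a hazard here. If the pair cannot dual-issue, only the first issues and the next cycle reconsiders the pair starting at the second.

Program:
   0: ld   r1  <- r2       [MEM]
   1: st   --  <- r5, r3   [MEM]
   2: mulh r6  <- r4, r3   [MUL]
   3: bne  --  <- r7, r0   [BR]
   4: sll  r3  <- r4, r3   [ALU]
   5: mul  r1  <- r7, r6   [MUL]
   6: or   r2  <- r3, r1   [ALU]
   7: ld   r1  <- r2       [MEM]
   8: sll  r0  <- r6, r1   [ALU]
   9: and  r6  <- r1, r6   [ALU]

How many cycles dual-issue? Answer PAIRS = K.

PAIRS = 3

  cy0 -> i0 (ld) no-port MEM/MEM
  cy1 -> i1,i2 (st mulh) 2-wide
  cy2 -> i3,i4 (bne sll) 2-wide
  cy3 -> i5 (mul) RAW r1
  cy4 -> i6 (or) RAW r2
  cy5 -> i7 (ld) RAW r1
  cy6 -> i8,i9 (sll and) 2-wide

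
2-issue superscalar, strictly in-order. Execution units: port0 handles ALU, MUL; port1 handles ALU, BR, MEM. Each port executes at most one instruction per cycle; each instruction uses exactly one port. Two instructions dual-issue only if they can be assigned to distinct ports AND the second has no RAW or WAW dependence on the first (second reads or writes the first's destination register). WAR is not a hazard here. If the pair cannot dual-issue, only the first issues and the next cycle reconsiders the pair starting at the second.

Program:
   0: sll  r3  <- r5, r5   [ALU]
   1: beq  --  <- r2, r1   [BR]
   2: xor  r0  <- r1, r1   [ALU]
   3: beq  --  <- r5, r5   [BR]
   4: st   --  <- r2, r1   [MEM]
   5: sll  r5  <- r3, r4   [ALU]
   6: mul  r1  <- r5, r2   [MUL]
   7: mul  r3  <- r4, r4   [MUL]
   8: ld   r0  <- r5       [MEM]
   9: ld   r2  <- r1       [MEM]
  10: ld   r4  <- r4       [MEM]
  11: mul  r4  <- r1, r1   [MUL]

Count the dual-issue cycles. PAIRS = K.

PAIRS = 4

t=0 i0/i1:sll+beq ; dual
t=1 i2/i3:xor+beq ; dual
t=2 i4/i5:st+sll ; dual
t=3 i6:mul ; no-port MUL/MUL
t=4 i7/i8:mul+ld ; dual
t=5 i9:ld ; no-port MEM/MEM
t=6 i10:ld ; WAW r4
t=7 i11:mul ; tail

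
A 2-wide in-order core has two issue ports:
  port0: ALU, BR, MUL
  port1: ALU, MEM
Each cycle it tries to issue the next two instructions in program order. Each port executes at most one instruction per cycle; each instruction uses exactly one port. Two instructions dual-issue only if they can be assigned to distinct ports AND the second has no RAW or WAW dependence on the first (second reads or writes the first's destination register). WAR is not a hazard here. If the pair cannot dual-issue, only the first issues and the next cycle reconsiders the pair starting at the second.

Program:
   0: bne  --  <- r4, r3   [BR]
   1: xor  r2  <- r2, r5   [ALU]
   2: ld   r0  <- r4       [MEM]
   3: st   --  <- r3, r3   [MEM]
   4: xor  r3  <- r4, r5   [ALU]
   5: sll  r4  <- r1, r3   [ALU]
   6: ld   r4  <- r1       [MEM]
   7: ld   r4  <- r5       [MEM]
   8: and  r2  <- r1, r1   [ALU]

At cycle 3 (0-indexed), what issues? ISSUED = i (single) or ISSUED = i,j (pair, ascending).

c0: i0+i1 bne.BR/xor.ALU  2-wide
c1: i2 ld.MEM  no-port MEM/MEM
c2: i3+i4 st.MEM/xor.ALU  2-wide
c3: i5 sll.ALU  WAW r4
c4: i6 ld.MEM  no-port MEM/MEM
c5: i7+i8 ld.MEM/and.ALU  2-wide

ISSUED = 5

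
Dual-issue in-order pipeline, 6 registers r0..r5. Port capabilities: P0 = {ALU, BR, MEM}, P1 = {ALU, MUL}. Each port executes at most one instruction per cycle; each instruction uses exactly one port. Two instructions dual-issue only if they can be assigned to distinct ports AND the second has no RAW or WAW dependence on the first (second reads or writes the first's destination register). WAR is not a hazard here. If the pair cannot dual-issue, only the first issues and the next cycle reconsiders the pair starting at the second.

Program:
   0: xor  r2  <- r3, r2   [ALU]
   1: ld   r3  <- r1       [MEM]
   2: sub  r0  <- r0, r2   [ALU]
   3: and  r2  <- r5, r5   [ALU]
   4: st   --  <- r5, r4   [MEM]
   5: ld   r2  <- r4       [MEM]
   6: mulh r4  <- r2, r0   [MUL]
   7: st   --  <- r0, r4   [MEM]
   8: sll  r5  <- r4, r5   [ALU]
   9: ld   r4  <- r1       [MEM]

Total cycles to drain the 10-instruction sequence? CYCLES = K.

t=0 i0/i1:xor.ALU ld.MEM ; pair
t=1 i2/i3:sub.ALU and.ALU ; pair
t=2 i4:st.MEM ; no-port MEM/MEM
t=3 i5:ld.MEM ; RAW r2
t=4 i6:mulh.MUL ; RAW r4
t=5 i7/i8:st.MEM sll.ALU ; pair
t=6 i9:ld.MEM ; tail

CYCLES = 7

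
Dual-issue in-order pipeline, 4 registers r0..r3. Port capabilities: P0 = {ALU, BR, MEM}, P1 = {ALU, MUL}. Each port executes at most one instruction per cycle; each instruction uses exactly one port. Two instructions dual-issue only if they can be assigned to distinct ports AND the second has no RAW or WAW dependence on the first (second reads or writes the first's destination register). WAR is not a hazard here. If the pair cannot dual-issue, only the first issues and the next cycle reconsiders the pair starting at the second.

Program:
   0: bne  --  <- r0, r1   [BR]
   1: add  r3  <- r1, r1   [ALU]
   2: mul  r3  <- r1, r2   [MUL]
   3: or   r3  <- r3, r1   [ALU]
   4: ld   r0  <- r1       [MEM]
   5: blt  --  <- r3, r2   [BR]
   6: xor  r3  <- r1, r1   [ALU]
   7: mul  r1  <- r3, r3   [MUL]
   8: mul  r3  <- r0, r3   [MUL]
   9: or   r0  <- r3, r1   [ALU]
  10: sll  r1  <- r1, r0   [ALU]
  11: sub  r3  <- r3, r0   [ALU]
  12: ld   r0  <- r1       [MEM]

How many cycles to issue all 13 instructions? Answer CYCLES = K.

CYCLES = 9

0. bne+add @i0&i1  | pair
1. mul @i2  | RAW+WAW r3
2. or+ld @i3&i4  | pair
3. blt+xor @i5&i6  | pair
4. mul @i7  | no-port MUL/MUL
5. mul @i8  | RAW r3
6. or @i9  | RAW r0
7. sll+sub @i10&i11  | pair
8. ld @i12  | tail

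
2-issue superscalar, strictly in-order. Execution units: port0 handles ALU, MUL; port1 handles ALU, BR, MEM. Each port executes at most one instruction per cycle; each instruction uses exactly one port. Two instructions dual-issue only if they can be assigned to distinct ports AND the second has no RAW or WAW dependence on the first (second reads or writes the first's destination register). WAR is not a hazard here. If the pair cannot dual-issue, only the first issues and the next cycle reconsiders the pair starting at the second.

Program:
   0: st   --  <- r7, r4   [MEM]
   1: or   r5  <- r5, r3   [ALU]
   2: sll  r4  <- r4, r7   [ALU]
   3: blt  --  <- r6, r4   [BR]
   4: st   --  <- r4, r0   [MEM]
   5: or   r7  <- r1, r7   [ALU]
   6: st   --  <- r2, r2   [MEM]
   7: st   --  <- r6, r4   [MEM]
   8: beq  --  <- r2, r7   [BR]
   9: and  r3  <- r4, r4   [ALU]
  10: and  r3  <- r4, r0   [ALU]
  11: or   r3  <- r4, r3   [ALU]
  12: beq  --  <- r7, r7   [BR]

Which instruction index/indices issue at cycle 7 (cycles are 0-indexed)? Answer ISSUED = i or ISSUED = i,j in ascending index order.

t=0 i0&i1:st.MEM+or.ALU ; pair
t=1 i2:sll.ALU ; RAW r4
t=2 i3:blt.BR ; no-port BR/MEM
t=3 i4&i5:st.MEM+or.ALU ; pair
t=4 i6:st.MEM ; no-port MEM/MEM
t=5 i7:st.MEM ; no-port MEM/BR
t=6 i8&i9:beq.BR+and.ALU ; pair
t=7 i10:and.ALU ; RAW+WAW r3
t=8 i11&i12:or.ALU+beq.BR ; pair

ISSUED = 10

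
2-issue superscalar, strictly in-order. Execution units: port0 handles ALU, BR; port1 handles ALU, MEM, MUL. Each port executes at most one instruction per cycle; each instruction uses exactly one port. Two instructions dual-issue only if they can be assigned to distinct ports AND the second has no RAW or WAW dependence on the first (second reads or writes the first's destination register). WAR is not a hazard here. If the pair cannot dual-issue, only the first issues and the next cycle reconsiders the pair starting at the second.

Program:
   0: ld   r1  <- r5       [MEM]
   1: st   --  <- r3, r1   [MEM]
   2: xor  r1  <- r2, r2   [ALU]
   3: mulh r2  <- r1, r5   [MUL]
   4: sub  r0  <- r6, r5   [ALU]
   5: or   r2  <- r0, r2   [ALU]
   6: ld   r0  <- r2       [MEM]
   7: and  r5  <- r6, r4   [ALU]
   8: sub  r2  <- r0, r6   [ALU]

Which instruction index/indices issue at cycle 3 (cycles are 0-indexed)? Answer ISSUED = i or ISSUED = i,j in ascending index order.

[0] i0  ld.MEM  -- no-port MEM/MEM
[1] i1,i2  st.MEM/xor.ALU  -- 2-wide
[2] i3,i4  mulh.MUL/sub.ALU  -- 2-wide
[3] i5  or.ALU  -- RAW r2
[4] i6,i7  ld.MEM/and.ALU  -- 2-wide
[5] i8  sub.ALU  -- tail

ISSUED = 5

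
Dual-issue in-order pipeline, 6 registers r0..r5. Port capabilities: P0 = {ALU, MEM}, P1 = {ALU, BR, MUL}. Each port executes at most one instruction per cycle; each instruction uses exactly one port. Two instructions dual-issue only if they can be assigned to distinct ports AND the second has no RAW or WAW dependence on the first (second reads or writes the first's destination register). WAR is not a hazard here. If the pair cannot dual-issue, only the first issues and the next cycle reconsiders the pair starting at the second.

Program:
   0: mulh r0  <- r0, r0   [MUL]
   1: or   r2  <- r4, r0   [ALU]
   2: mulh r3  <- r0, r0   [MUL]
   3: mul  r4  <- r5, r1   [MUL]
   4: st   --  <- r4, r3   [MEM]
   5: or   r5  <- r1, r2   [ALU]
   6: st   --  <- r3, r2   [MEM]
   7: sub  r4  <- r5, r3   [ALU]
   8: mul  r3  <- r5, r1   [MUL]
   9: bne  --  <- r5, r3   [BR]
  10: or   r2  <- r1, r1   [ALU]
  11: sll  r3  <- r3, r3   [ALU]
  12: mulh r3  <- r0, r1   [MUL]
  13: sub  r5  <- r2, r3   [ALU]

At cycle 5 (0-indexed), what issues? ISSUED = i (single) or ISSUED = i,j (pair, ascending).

ISSUED = 8

#0 head=0: mulh.MUL i0 RAW r0
#1 head=1: or.ALU/mulh.MUL i1,i2 2-wide
#2 head=3: mul.MUL i3 RAW r4
#3 head=4: st.MEM/or.ALU i4,i5 2-wide
#4 head=6: st.MEM/sub.ALU i6,i7 2-wide
#5 head=8: mul.MUL i8 no-port MUL/BR
#6 head=9: bne.BR/or.ALU i9,i10 2-wide
#7 head=11: sll.ALU i11 WAW r3
#8 head=12: mulh.MUL i12 RAW r3
#9 head=13: sub.ALU i13 tail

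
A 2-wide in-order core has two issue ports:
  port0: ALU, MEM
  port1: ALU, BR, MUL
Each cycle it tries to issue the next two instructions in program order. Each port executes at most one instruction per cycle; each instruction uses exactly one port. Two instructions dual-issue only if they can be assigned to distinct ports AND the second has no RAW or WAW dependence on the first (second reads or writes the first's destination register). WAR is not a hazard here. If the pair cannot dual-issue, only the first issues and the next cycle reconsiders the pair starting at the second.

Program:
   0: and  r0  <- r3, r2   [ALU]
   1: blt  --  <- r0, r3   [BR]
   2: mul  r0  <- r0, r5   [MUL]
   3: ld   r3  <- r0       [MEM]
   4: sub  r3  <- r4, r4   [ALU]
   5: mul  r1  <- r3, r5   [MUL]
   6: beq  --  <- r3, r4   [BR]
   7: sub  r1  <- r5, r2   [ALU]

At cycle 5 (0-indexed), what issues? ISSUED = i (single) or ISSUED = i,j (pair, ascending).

ISSUED = 5

t=0 i0:and ; RAW r0
t=1 i1:blt ; no-port BR/MUL
t=2 i2:mul ; RAW r0
t=3 i3:ld ; WAW r3
t=4 i4:sub ; RAW r3
t=5 i5:mul ; no-port MUL/BR
t=6 i6+i7:beq sub ; dual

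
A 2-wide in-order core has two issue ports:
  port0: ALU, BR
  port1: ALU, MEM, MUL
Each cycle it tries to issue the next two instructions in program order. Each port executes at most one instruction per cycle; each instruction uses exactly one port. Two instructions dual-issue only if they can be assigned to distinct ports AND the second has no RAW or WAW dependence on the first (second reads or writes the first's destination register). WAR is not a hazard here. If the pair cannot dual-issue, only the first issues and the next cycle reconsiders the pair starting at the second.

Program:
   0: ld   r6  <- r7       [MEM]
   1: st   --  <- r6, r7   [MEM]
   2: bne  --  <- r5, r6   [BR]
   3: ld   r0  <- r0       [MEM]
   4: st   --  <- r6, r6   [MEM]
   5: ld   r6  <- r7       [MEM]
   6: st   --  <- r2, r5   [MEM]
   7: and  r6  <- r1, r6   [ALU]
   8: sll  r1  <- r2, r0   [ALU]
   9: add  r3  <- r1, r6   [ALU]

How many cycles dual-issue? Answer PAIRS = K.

PAIRS = 2

c0: i0 ld.MEM  no-port MEM/MEM
c1: i1,i2 st.MEM+bne.BR  dual
c2: i3 ld.MEM  no-port MEM/MEM
c3: i4 st.MEM  no-port MEM/MEM
c4: i5 ld.MEM  no-port MEM/MEM
c5: i6,i7 st.MEM+and.ALU  dual
c6: i8 sll.ALU  RAW r1
c7: i9 add.ALU  tail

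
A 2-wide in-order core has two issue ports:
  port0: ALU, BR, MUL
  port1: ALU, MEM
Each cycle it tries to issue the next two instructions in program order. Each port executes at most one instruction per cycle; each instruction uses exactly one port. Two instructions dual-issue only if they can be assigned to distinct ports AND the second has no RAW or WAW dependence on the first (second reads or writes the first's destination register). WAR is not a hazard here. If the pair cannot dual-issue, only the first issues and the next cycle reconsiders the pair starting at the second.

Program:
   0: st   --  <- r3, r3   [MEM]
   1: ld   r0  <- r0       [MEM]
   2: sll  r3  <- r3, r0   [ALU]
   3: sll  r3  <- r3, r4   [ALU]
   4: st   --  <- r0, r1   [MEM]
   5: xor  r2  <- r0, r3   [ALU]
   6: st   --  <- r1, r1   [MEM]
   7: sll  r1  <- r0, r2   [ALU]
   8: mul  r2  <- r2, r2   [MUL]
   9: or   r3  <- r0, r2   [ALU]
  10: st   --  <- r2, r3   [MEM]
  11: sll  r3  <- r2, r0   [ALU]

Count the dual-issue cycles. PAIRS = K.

0. st.MEM @i0  | no-port MEM/MEM
1. ld.MEM @i1  | RAW r0
2. sll.ALU @i2  | RAW+WAW r3
3. sll.ALU;st.MEM @i3&i4  | dual
4. xor.ALU;st.MEM @i5&i6  | dual
5. sll.ALU;mul.MUL @i7&i8  | dual
6. or.ALU @i9  | RAW r3
7. st.MEM;sll.ALU @i10&i11  | dual

PAIRS = 4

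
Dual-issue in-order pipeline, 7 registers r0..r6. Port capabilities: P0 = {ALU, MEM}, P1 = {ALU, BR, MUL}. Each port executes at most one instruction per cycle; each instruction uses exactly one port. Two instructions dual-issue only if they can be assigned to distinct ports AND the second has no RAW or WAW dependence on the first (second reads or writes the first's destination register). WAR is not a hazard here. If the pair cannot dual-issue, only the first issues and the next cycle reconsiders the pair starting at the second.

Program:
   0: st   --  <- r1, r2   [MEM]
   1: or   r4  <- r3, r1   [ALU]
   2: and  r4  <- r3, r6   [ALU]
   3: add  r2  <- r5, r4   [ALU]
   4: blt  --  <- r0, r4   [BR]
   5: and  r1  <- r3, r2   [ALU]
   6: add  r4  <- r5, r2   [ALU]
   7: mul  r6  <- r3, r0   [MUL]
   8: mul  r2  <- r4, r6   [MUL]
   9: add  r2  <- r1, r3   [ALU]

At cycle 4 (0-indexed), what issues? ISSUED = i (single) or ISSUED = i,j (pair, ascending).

0. st.MEM or.ALU @i0+i1  | pair
1. and.ALU @i2  | RAW r4
2. add.ALU blt.BR @i3+i4  | pair
3. and.ALU add.ALU @i5+i6  | pair
4. mul.MUL @i7  | no-port MUL/MUL
5. mul.MUL @i8  | WAW r2
6. add.ALU @i9  | tail

ISSUED = 7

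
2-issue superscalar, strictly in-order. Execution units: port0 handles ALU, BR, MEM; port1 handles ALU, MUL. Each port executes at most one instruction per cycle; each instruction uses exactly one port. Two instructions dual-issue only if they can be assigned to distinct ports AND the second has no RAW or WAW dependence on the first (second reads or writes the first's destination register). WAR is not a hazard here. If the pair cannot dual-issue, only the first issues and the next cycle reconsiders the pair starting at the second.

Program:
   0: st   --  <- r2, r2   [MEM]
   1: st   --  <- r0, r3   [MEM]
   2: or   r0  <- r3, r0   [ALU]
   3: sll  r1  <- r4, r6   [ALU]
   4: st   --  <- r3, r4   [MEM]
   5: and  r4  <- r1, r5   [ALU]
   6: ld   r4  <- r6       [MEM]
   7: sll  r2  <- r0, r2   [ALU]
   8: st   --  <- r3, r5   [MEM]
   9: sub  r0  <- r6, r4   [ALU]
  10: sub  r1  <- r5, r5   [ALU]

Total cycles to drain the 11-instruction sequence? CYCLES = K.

  cy0 -> i0 (st) no-port MEM/MEM
  cy1 -> i1&i2 (st or) dual
  cy2 -> i3&i4 (sll st) dual
  cy3 -> i5 (and) WAW r4
  cy4 -> i6&i7 (ld sll) dual
  cy5 -> i8&i9 (st sub) dual
  cy6 -> i10 (sub) tail

CYCLES = 7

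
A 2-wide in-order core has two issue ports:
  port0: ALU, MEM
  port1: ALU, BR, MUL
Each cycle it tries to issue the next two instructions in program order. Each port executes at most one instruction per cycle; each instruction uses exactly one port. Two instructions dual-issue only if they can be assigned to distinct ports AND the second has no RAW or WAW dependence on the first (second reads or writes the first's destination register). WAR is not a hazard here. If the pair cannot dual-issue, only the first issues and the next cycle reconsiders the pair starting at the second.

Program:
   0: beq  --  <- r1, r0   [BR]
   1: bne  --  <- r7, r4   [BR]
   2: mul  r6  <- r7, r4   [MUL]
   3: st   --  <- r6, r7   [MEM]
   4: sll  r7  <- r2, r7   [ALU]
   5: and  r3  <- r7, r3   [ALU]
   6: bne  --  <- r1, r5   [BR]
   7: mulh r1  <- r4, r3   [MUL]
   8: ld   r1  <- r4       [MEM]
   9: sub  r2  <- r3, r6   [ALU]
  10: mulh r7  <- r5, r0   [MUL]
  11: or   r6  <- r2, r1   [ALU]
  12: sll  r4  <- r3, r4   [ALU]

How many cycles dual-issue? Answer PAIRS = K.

[0] i0  beq.BR  -- no-port BR/BR
[1] i1  bne.BR  -- no-port BR/MUL
[2] i2  mul.MUL  -- RAW r6
[3] i3&i4  st.MEM;sll.ALU  -- 2-wide
[4] i5&i6  and.ALU;bne.BR  -- 2-wide
[5] i7  mulh.MUL  -- WAW r1
[6] i8&i9  ld.MEM;sub.ALU  -- 2-wide
[7] i10&i11  mulh.MUL;or.ALU  -- 2-wide
[8] i12  sll.ALU  -- tail

PAIRS = 4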